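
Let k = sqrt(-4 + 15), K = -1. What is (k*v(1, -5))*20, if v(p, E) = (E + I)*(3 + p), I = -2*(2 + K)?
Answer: -560*sqrt(11) ≈ -1857.3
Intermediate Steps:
k = sqrt(11) ≈ 3.3166
I = -2 (I = -2*(2 - 1) = -2*1 = -2)
v(p, E) = (-2 + E)*(3 + p) (v(p, E) = (E - 2)*(3 + p) = (-2 + E)*(3 + p))
(k*v(1, -5))*20 = (sqrt(11)*(-6 - 2*1 + 3*(-5) - 5*1))*20 = (sqrt(11)*(-6 - 2 - 15 - 5))*20 = (sqrt(11)*(-28))*20 = -28*sqrt(11)*20 = -560*sqrt(11)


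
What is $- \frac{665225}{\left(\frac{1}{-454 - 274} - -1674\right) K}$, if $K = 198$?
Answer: $- \frac{22012900}{10968039} \approx -2.007$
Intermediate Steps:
$- \frac{665225}{\left(\frac{1}{-454 - 274} - -1674\right) K} = - \frac{665225}{\left(\frac{1}{-454 - 274} - -1674\right) 198} = - \frac{665225}{\left(\frac{1}{-728} + 1674\right) 198} = - \frac{665225}{\left(- \frac{1}{728} + 1674\right) 198} = - \frac{665225}{\frac{1218671}{728} \cdot 198} = - \frac{665225}{\frac{120648429}{364}} = \left(-665225\right) \frac{364}{120648429} = - \frac{22012900}{10968039}$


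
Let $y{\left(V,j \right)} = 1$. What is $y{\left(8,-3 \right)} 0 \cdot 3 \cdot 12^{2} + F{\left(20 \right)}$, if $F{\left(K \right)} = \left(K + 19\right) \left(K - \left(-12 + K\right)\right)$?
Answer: $468$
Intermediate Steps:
$F{\left(K \right)} = 228 + 12 K$ ($F{\left(K \right)} = \left(19 + K\right) 12 = 228 + 12 K$)
$y{\left(8,-3 \right)} 0 \cdot 3 \cdot 12^{2} + F{\left(20 \right)} = 1 \cdot 0 \cdot 3 \cdot 12^{2} + \left(228 + 12 \cdot 20\right) = 0 \cdot 3 \cdot 144 + \left(228 + 240\right) = 0 \cdot 432 + 468 = 0 + 468 = 468$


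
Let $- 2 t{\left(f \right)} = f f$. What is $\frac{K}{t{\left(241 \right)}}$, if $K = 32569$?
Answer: $- \frac{65138}{58081} \approx -1.1215$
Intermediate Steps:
$t{\left(f \right)} = - \frac{f^{2}}{2}$ ($t{\left(f \right)} = - \frac{f f}{2} = - \frac{f^{2}}{2}$)
$\frac{K}{t{\left(241 \right)}} = \frac{32569}{\left(- \frac{1}{2}\right) 241^{2}} = \frac{32569}{\left(- \frac{1}{2}\right) 58081} = \frac{32569}{- \frac{58081}{2}} = 32569 \left(- \frac{2}{58081}\right) = - \frac{65138}{58081}$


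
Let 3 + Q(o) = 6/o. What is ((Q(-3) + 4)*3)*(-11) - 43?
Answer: -10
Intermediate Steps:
Q(o) = -3 + 6/o
((Q(-3) + 4)*3)*(-11) - 43 = (((-3 + 6/(-3)) + 4)*3)*(-11) - 43 = (((-3 + 6*(-⅓)) + 4)*3)*(-11) - 43 = (((-3 - 2) + 4)*3)*(-11) - 43 = ((-5 + 4)*3)*(-11) - 43 = -1*3*(-11) - 43 = -3*(-11) - 43 = 33 - 43 = -10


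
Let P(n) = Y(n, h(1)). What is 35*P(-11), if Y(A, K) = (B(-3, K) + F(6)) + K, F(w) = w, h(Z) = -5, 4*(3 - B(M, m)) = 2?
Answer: 245/2 ≈ 122.50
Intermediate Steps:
B(M, m) = 5/2 (B(M, m) = 3 - ¼*2 = 3 - ½ = 5/2)
Y(A, K) = 17/2 + K (Y(A, K) = (5/2 + 6) + K = 17/2 + K)
P(n) = 7/2 (P(n) = 17/2 - 5 = 7/2)
35*P(-11) = 35*(7/2) = 245/2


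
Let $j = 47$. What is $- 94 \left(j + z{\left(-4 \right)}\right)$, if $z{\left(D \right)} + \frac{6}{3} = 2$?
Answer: $-4418$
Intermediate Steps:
$z{\left(D \right)} = 0$ ($z{\left(D \right)} = -2 + 2 = 0$)
$- 94 \left(j + z{\left(-4 \right)}\right) = - 94 \left(47 + 0\right) = \left(-94\right) 47 = -4418$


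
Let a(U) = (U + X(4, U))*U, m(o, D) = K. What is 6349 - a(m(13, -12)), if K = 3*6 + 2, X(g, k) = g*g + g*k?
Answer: 4029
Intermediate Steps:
X(g, k) = g² + g*k
K = 20 (K = 18 + 2 = 20)
m(o, D) = 20
a(U) = U*(16 + 5*U) (a(U) = (U + 4*(4 + U))*U = (U + (16 + 4*U))*U = (16 + 5*U)*U = U*(16 + 5*U))
6349 - a(m(13, -12)) = 6349 - 20*(16 + 5*20) = 6349 - 20*(16 + 100) = 6349 - 20*116 = 6349 - 1*2320 = 6349 - 2320 = 4029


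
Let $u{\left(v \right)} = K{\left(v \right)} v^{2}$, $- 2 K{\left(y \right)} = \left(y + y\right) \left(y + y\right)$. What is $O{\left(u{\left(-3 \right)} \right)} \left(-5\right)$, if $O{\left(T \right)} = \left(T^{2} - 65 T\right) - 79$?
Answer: $-183475$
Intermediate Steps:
$K{\left(y \right)} = - 2 y^{2}$ ($K{\left(y \right)} = - \frac{\left(y + y\right) \left(y + y\right)}{2} = - \frac{2 y 2 y}{2} = - \frac{4 y^{2}}{2} = - 2 y^{2}$)
$u{\left(v \right)} = - 2 v^{4}$ ($u{\left(v \right)} = - 2 v^{2} v^{2} = - 2 v^{4}$)
$O{\left(T \right)} = -79 + T^{2} - 65 T$
$O{\left(u{\left(-3 \right)} \right)} \left(-5\right) = \left(-79 + \left(- 2 \left(-3\right)^{4}\right)^{2} - 65 \left(- 2 \left(-3\right)^{4}\right)\right) \left(-5\right) = \left(-79 + \left(\left(-2\right) 81\right)^{2} - 65 \left(\left(-2\right) 81\right)\right) \left(-5\right) = \left(-79 + \left(-162\right)^{2} - -10530\right) \left(-5\right) = \left(-79 + 26244 + 10530\right) \left(-5\right) = 36695 \left(-5\right) = -183475$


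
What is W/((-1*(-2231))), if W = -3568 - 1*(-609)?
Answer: -2959/2231 ≈ -1.3263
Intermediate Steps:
W = -2959 (W = -3568 + 609 = -2959)
W/((-1*(-2231))) = -2959/((-1*(-2231))) = -2959/2231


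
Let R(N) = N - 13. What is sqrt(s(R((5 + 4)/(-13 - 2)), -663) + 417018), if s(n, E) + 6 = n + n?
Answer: 2*sqrt(2606155)/5 ≈ 645.74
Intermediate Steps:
R(N) = -13 + N
s(n, E) = -6 + 2*n (s(n, E) = -6 + (n + n) = -6 + 2*n)
sqrt(s(R((5 + 4)/(-13 - 2)), -663) + 417018) = sqrt((-6 + 2*(-13 + (5 + 4)/(-13 - 2))) + 417018) = sqrt((-6 + 2*(-13 + 9/(-15))) + 417018) = sqrt((-6 + 2*(-13 + 9*(-1/15))) + 417018) = sqrt((-6 + 2*(-13 - 3/5)) + 417018) = sqrt((-6 + 2*(-68/5)) + 417018) = sqrt((-6 - 136/5) + 417018) = sqrt(-166/5 + 417018) = sqrt(2084924/5) = 2*sqrt(2606155)/5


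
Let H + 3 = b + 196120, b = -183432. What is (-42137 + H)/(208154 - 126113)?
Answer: -29452/82041 ≈ -0.35899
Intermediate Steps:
H = 12685 (H = -3 + (-183432 + 196120) = -3 + 12688 = 12685)
(-42137 + H)/(208154 - 126113) = (-42137 + 12685)/(208154 - 126113) = -29452/82041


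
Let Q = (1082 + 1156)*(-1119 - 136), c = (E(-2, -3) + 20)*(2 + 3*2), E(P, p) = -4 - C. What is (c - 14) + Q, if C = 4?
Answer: -2808608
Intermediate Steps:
E(P, p) = -8 (E(P, p) = -4 - 1*4 = -4 - 4 = -8)
c = 96 (c = (-8 + 20)*(2 + 3*2) = 12*(2 + 6) = 12*8 = 96)
Q = -2808690 (Q = 2238*(-1255) = -2808690)
(c - 14) + Q = (96 - 14) - 2808690 = 82 - 2808690 = -2808608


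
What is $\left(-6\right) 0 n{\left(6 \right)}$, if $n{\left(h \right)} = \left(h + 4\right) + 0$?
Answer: $0$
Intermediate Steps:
$n{\left(h \right)} = 4 + h$ ($n{\left(h \right)} = \left(4 + h\right) + 0 = 4 + h$)
$\left(-6\right) 0 n{\left(6 \right)} = \left(-6\right) 0 \left(4 + 6\right) = 0 \cdot 10 = 0$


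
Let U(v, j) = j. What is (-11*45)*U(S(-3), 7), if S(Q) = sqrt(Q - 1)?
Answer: -3465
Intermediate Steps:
S(Q) = sqrt(-1 + Q)
(-11*45)*U(S(-3), 7) = -11*45*7 = -495*7 = -3465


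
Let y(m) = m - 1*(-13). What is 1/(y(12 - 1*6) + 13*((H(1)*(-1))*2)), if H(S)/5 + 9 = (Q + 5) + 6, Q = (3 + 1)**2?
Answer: -1/2321 ≈ -0.00043085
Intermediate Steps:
y(m) = 13 + m (y(m) = m + 13 = 13 + m)
Q = 16 (Q = 4**2 = 16)
H(S) = 90 (H(S) = -45 + 5*((16 + 5) + 6) = -45 + 5*(21 + 6) = -45 + 5*27 = -45 + 135 = 90)
1/(y(12 - 1*6) + 13*((H(1)*(-1))*2)) = 1/((13 + (12 - 1*6)) + 13*((90*(-1))*2)) = 1/((13 + (12 - 6)) + 13*(-90*2)) = 1/((13 + 6) + 13*(-180)) = 1/(19 - 2340) = 1/(-2321) = -1/2321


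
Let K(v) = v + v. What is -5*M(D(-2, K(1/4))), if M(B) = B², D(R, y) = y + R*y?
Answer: -5/4 ≈ -1.2500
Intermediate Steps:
K(v) = 2*v
-5*M(D(-2, K(1/4))) = -5*(1 - 2)²/4 = -5*((2*(1*(¼)))*(-1))² = -5*((2*(¼))*(-1))² = -5*((½)*(-1))² = -5*(-½)² = -5*¼ = -5/4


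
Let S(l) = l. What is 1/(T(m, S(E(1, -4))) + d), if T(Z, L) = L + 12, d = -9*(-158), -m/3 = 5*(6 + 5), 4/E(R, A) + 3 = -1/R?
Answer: 1/1433 ≈ 0.00069784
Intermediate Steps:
E(R, A) = 4/(-3 - 1/R)
m = -165 (m = -15*(6 + 5) = -15*11 = -3*55 = -165)
d = 1422
T(Z, L) = 12 + L
1/(T(m, S(E(1, -4))) + d) = 1/((12 - 4*1/(1 + 3*1)) + 1422) = 1/((12 - 4*1/(1 + 3)) + 1422) = 1/((12 - 4*1/4) + 1422) = 1/((12 - 4*1*¼) + 1422) = 1/((12 - 1) + 1422) = 1/(11 + 1422) = 1/1433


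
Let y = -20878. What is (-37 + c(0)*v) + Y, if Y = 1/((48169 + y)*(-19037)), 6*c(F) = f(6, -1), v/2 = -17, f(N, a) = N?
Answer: -36887252458/519538767 ≈ -71.000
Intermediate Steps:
v = -34 (v = 2*(-17) = -34)
c(F) = 1 (c(F) = (⅙)*6 = 1)
Y = -1/519538767 (Y = 1/((48169 - 20878)*(-19037)) = -1/19037/27291 = (1/27291)*(-1/19037) = -1/519538767 ≈ -1.9248e-9)
(-37 + c(0)*v) + Y = (-37 + 1*(-34)) - 1/519538767 = (-37 - 34) - 1/519538767 = -71 - 1/519538767 = -36887252458/519538767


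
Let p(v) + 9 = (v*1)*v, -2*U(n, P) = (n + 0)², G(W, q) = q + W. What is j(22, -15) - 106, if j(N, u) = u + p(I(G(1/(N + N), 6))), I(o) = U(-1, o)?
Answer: -519/4 ≈ -129.75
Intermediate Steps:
G(W, q) = W + q
U(n, P) = -n²/2 (U(n, P) = -(n + 0)²/2 = -n²/2)
I(o) = -½ (I(o) = -½*(-1)² = -½*1 = -½)
p(v) = -9 + v² (p(v) = -9 + (v*1)*v = -9 + v*v = -9 + v²)
j(N, u) = -35/4 + u (j(N, u) = u + (-9 + (-½)²) = u + (-9 + ¼) = u - 35/4 = -35/4 + u)
j(22, -15) - 106 = (-35/4 - 15) - 106 = -95/4 - 106 = -519/4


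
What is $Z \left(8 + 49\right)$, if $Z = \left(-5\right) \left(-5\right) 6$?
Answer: $8550$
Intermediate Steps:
$Z = 150$ ($Z = 25 \cdot 6 = 150$)
$Z \left(8 + 49\right) = 150 \left(8 + 49\right) = 150 \cdot 57 = 8550$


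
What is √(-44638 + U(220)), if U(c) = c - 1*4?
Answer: I*√44422 ≈ 210.77*I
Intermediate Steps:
U(c) = -4 + c (U(c) = c - 4 = -4 + c)
√(-44638 + U(220)) = √(-44638 + (-4 + 220)) = √(-44638 + 216) = √(-44422) = I*√44422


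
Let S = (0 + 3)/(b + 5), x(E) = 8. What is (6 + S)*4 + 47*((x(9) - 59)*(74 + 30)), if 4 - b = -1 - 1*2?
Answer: -249263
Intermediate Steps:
b = 7 (b = 4 - (-1 - 1*2) = 4 - (-1 - 2) = 4 - 1*(-3) = 4 + 3 = 7)
S = 1/4 (S = (0 + 3)/(7 + 5) = 3/12 = 3*(1/12) = 1/4 ≈ 0.25000)
(6 + S)*4 + 47*((x(9) - 59)*(74 + 30)) = (6 + 1/4)*4 + 47*((8 - 59)*(74 + 30)) = (25/4)*4 + 47*(-51*104) = 25 + 47*(-5304) = 25 - 249288 = -249263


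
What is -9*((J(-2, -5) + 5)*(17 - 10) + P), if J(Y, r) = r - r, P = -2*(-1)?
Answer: -333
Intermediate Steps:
P = 2
J(Y, r) = 0
-9*((J(-2, -5) + 5)*(17 - 10) + P) = -9*((0 + 5)*(17 - 10) + 2) = -9*(5*7 + 2) = -9*(35 + 2) = -9*37 = -333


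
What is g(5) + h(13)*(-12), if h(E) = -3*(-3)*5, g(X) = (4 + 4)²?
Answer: -476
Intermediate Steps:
g(X) = 64 (g(X) = 8² = 64)
h(E) = 45 (h(E) = 9*5 = 45)
g(5) + h(13)*(-12) = 64 + 45*(-12) = 64 - 540 = -476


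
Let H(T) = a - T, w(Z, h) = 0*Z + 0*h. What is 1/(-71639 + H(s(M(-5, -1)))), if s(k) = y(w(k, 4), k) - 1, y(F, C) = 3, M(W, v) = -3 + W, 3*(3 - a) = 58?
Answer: -3/214972 ≈ -1.3955e-5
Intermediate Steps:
a = -49/3 (a = 3 - ⅓*58 = 3 - 58/3 = -49/3 ≈ -16.333)
w(Z, h) = 0 (w(Z, h) = 0 + 0 = 0)
s(k) = 2 (s(k) = 3 - 1 = 2)
H(T) = -49/3 - T
1/(-71639 + H(s(M(-5, -1)))) = 1/(-71639 + (-49/3 - 1*2)) = 1/(-71639 + (-49/3 - 2)) = 1/(-71639 - 55/3) = 1/(-214972/3) = -3/214972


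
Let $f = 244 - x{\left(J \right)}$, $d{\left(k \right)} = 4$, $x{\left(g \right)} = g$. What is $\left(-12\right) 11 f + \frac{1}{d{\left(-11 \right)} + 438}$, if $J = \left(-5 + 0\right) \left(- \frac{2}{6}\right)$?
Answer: $- \frac{14138695}{442} \approx -31988.0$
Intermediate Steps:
$J = \frac{5}{3}$ ($J = - 5 \left(\left(-2\right) \frac{1}{6}\right) = \left(-5\right) \left(- \frac{1}{3}\right) = \frac{5}{3} \approx 1.6667$)
$f = \frac{727}{3}$ ($f = 244 - \frac{5}{3} = \frac{727}{3} \approx 242.33$)
$\left(-12\right) 11 f + \frac{1}{d{\left(-11 \right)} + 438} = \left(-12\right) 11 \cdot \frac{727}{3} + \frac{1}{4 + 438} = \left(-132\right) \frac{727}{3} + \frac{1}{442} = -31988 + \frac{1}{442} = - \frac{14138695}{442}$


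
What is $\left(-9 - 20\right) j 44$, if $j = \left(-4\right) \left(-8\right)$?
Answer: $-40832$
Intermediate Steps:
$j = 32$
$\left(-9 - 20\right) j 44 = \left(-9 - 20\right) 32 \cdot 44 = \left(-29\right) 32 \cdot 44 = \left(-928\right) 44 = -40832$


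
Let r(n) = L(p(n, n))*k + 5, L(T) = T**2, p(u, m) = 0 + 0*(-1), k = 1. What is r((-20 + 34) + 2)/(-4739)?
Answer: -5/4739 ≈ -0.0010551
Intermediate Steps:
p(u, m) = 0 (p(u, m) = 0 + 0 = 0)
r(n) = 5 (r(n) = 0**2*1 + 5 = 0*1 + 5 = 0 + 5 = 5)
r((-20 + 34) + 2)/(-4739) = 5/(-4739) = 5*(-1/4739) = -5/4739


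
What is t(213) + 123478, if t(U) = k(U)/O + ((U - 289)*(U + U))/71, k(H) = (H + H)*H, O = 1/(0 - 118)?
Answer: -10584062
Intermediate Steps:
O = -1/118 (O = 1/(-118) = -1/118 ≈ -0.0084746)
k(H) = 2*H**2 (k(H) = (2*H)*H = 2*H**2)
t(U) = -236*U**2 + 2*U*(-289 + U)/71 (t(U) = (2*U**2)/(-1/118) + ((U - 289)*(U + U))/71 = (2*U**2)*(-118) + ((-289 + U)*(2*U))*(1/71) = -236*U**2 + (2*U*(-289 + U))*(1/71) = -236*U**2 + 2*U*(-289 + U)/71)
t(213) + 123478 = (2/71)*213*(-289 - 8377*213) + 123478 = (2/71)*213*(-289 - 1784301) + 123478 = (2/71)*213*(-1784590) + 123478 = -10707540 + 123478 = -10584062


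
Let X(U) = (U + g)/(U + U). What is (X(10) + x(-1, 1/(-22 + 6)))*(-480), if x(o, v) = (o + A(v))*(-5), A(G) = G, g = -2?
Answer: -2742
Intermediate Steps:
x(o, v) = -5*o - 5*v (x(o, v) = (o + v)*(-5) = -5*o - 5*v)
X(U) = (-2 + U)/(2*U) (X(U) = (U - 2)/(U + U) = (-2 + U)/((2*U)) = (-2 + U)*(1/(2*U)) = (-2 + U)/(2*U))
(X(10) + x(-1, 1/(-22 + 6)))*(-480) = ((½)*(-2 + 10)/10 + (-5*(-1) - 5/(-22 + 6)))*(-480) = ((½)*(⅒)*8 + (5 - 5/(-16)))*(-480) = (⅖ + (5 - 5*(-1/16)))*(-480) = (⅖ + (5 + 5/16))*(-480) = (⅖ + 85/16)*(-480) = (457/80)*(-480) = -2742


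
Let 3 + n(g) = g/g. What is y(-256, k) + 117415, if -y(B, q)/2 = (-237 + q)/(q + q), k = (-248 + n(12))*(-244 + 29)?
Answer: 6311002737/53750 ≈ 1.1741e+5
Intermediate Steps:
n(g) = -2 (n(g) = -3 + g/g = -3 + 1 = -2)
k = 53750 (k = (-248 - 2)*(-244 + 29) = -250*(-215) = 53750)
y(B, q) = -(-237 + q)/q (y(B, q) = -2*(-237 + q)/(q + q) = -2*(-237 + q)/(2*q) = -2*(-237 + q)*1/(2*q) = -(-237 + q)/q)
y(-256, k) + 117415 = (237 - 1*53750)/53750 + 117415 = (237 - 53750)/53750 + 117415 = (1/53750)*(-53513) + 117415 = -53513/53750 + 117415 = 6311002737/53750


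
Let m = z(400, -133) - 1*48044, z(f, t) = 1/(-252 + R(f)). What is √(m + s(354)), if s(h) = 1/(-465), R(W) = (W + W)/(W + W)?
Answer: 4*I*√40904640473865/116715 ≈ 219.19*I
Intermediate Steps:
R(W) = 1 (R(W) = (2*W)/((2*W)) = (2*W)*(1/(2*W)) = 1)
z(f, t) = -1/251 (z(f, t) = 1/(-252 + 1) = 1/(-251) = -1/251)
s(h) = -1/465
m = -12059045/251 (m = -1/251 - 1*48044 = -1/251 - 48044 = -12059045/251 ≈ -48044.)
√(m + s(354)) = √(-12059045/251 - 1/465) = √(-5607456176/116715) = 4*I*√40904640473865/116715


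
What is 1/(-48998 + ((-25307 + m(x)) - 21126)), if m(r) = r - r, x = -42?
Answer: -1/95431 ≈ -1.0479e-5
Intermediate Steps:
m(r) = 0
1/(-48998 + ((-25307 + m(x)) - 21126)) = 1/(-48998 + ((-25307 + 0) - 21126)) = 1/(-48998 + (-25307 - 21126)) = 1/(-48998 - 46433) = 1/(-95431) = -1/95431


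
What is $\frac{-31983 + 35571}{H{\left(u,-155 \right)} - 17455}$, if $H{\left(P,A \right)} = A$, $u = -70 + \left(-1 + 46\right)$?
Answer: $- \frac{598}{2935} \approx -0.20375$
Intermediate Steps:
$u = -25$ ($u = -70 + 45 = -25$)
$\frac{-31983 + 35571}{H{\left(u,-155 \right)} - 17455} = \frac{-31983 + 35571}{-155 - 17455} = \frac{3588}{-17610} = 3588 \left(- \frac{1}{17610}\right) = - \frac{598}{2935}$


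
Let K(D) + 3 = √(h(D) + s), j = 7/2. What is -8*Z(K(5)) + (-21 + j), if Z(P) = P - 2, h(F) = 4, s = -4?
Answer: 45/2 ≈ 22.500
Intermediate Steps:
j = 7/2 (j = 7*(½) = 7/2 ≈ 3.5000)
K(D) = -3 (K(D) = -3 + √(4 - 4) = -3 + √0 = -3 + 0 = -3)
Z(P) = -2 + P
-8*Z(K(5)) + (-21 + j) = -8*(-2 - 3) + (-21 + 7/2) = -8*(-5) - 35/2 = 40 - 35/2 = 45/2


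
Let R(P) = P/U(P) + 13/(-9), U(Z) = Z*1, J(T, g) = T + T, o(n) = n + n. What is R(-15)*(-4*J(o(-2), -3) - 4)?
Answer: -112/9 ≈ -12.444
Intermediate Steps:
o(n) = 2*n
J(T, g) = 2*T
U(Z) = Z
R(P) = -4/9 (R(P) = P/P + 13/(-9) = 1 + 13*(-⅑) = 1 - 13/9 = -4/9)
R(-15)*(-4*J(o(-2), -3) - 4) = -4*(-8*2*(-2) - 4)/9 = -4*(-8*(-4) - 4)/9 = -4*(-4*(-8) - 4)/9 = -4*(32 - 4)/9 = -4/9*28 = -112/9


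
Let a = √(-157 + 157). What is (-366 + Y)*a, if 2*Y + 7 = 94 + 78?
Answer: 0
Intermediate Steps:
Y = 165/2 (Y = -7/2 + (94 + 78)/2 = -7/2 + (½)*172 = -7/2 + 86 = 165/2 ≈ 82.500)
a = 0 (a = √0 = 0)
(-366 + Y)*a = (-366 + 165/2)*0 = -567/2*0 = 0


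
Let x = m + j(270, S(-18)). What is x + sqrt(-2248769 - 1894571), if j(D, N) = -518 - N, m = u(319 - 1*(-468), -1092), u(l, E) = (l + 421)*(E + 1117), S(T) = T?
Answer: 29700 + 2*I*sqrt(1035835) ≈ 29700.0 + 2035.5*I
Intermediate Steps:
u(l, E) = (421 + l)*(1117 + E)
m = 30200 (m = 470257 + 421*(-1092) + 1117*(319 - 1*(-468)) - 1092*(319 - 1*(-468)) = 470257 - 459732 + 1117*(319 + 468) - 1092*(319 + 468) = 470257 - 459732 + 1117*787 - 1092*787 = 470257 - 459732 + 879079 - 859404 = 30200)
x = 29700 (x = 30200 + (-518 - 1*(-18)) = 30200 + (-518 + 18) = 30200 - 500 = 29700)
x + sqrt(-2248769 - 1894571) = 29700 + sqrt(-2248769 - 1894571) = 29700 + sqrt(-4143340) = 29700 + 2*I*sqrt(1035835)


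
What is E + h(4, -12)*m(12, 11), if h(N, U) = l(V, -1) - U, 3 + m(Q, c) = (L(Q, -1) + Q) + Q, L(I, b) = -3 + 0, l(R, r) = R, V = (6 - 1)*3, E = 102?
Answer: 588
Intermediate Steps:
V = 15 (V = 5*3 = 15)
L(I, b) = -3
m(Q, c) = -6 + 2*Q (m(Q, c) = -3 + ((-3 + Q) + Q) = -3 + (-3 + 2*Q) = -6 + 2*Q)
h(N, U) = 15 - U
E + h(4, -12)*m(12, 11) = 102 + (15 - 1*(-12))*(-6 + 2*12) = 102 + (15 + 12)*(-6 + 24) = 102 + 27*18 = 102 + 486 = 588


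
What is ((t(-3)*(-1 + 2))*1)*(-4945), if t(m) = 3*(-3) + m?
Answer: 59340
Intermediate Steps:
t(m) = -9 + m
((t(-3)*(-1 + 2))*1)*(-4945) = (((-9 - 3)*(-1 + 2))*1)*(-4945) = (-12*1*1)*(-4945) = -12*1*(-4945) = -12*(-4945) = 59340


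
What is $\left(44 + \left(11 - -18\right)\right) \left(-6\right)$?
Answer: $-438$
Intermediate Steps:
$\left(44 + \left(11 - -18\right)\right) \left(-6\right) = \left(44 + \left(11 + 18\right)\right) \left(-6\right) = \left(44 + 29\right) \left(-6\right) = 73 \left(-6\right) = -438$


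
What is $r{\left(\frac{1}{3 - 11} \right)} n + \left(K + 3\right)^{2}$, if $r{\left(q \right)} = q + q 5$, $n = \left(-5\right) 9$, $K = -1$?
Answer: $\frac{151}{4} \approx 37.75$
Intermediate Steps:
$n = -45$
$r{\left(q \right)} = 6 q$ ($r{\left(q \right)} = q + 5 q = 6 q$)
$r{\left(\frac{1}{3 - 11} \right)} n + \left(K + 3\right)^{2} = \frac{6}{3 - 11} \left(-45\right) + \left(-1 + 3\right)^{2} = \frac{6}{-8} \left(-45\right) + 2^{2} = 6 \left(- \frac{1}{8}\right) \left(-45\right) + 4 = \left(- \frac{3}{4}\right) \left(-45\right) + 4 = \frac{135}{4} + 4 = \frac{151}{4}$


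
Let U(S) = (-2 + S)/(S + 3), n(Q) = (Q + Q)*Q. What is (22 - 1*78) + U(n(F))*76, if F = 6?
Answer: 224/15 ≈ 14.933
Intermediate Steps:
n(Q) = 2*Q² (n(Q) = (2*Q)*Q = 2*Q²)
U(S) = (-2 + S)/(3 + S)
(22 - 1*78) + U(n(F))*76 = (22 - 1*78) + ((-2 + 2*6²)/(3 + 2*6²))*76 = (22 - 78) + ((-2 + 2*36)/(3 + 2*36))*76 = -56 + ((-2 + 72)/(3 + 72))*76 = -56 + (70/75)*76 = -56 + ((1/75)*70)*76 = -56 + (14/15)*76 = -56 + 1064/15 = 224/15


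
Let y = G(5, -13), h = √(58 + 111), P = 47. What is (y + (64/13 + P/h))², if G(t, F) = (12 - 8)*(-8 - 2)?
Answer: 167281/169 ≈ 989.83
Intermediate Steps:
h = 13 (h = √169 = 13)
G(t, F) = -40 (G(t, F) = 4*(-10) = -40)
y = -40
(y + (64/13 + P/h))² = (-40 + (64/13 + 47/13))² = (-40 + 111/13)² = (-409/13)² = 167281/169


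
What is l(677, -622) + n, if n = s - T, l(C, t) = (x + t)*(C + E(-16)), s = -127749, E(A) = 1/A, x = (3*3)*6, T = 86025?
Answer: -1196549/2 ≈ -5.9827e+5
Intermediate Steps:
x = 54 (x = 9*6 = 54)
l(C, t) = (54 + t)*(-1/16 + C) (l(C, t) = (54 + t)*(C + 1/(-16)) = (54 + t)*(C - 1/16) = (54 + t)*(-1/16 + C))
n = -213774 (n = -127749 - 1*86025 = -127749 - 86025 = -213774)
l(677, -622) + n = (-27/8 + 54*677 - 1/16*(-622) + 677*(-622)) - 213774 = (-27/8 + 36558 + 311/8 - 421094) - 213774 = -769001/2 - 213774 = -1196549/2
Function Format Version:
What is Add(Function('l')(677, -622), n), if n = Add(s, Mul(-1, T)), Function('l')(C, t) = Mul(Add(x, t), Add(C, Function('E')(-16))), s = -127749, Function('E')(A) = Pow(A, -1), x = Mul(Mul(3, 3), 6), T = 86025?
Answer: Rational(-1196549, 2) ≈ -5.9827e+5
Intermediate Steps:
x = 54 (x = Mul(9, 6) = 54)
Function('l')(C, t) = Mul(Add(54, t), Add(Rational(-1, 16), C)) (Function('l')(C, t) = Mul(Add(54, t), Add(C, Pow(-16, -1))) = Mul(Add(54, t), Add(C, Rational(-1, 16))) = Mul(Add(54, t), Add(Rational(-1, 16), C)))
n = -213774 (n = Add(-127749, Mul(-1, 86025)) = Add(-127749, -86025) = -213774)
Add(Function('l')(677, -622), n) = Add(Add(Rational(-27, 8), Mul(54, 677), Mul(Rational(-1, 16), -622), Mul(677, -622)), -213774) = Add(Add(Rational(-27, 8), 36558, Rational(311, 8), -421094), -213774) = Add(Rational(-769001, 2), -213774) = Rational(-1196549, 2)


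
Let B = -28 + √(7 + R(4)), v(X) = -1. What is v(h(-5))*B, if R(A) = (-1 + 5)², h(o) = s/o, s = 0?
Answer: 28 - √23 ≈ 23.204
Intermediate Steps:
h(o) = 0 (h(o) = 0/o = 0)
R(A) = 16 (R(A) = 4² = 16)
B = -28 + √23 (B = -28 + √(7 + 16) = -28 + √23 ≈ -23.204)
v(h(-5))*B = -(-28 + √23) = 28 - √23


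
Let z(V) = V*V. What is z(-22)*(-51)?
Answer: -24684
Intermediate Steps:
z(V) = V²
z(-22)*(-51) = (-22)²*(-51) = 484*(-51) = -24684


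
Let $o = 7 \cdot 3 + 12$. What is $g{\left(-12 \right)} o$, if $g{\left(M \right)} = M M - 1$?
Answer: $4719$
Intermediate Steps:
$g{\left(M \right)} = -1 + M^{2}$ ($g{\left(M \right)} = M^{2} - 1 = -1 + M^{2}$)
$o = 33$ ($o = 21 + 12 = 33$)
$g{\left(-12 \right)} o = \left(-1 + \left(-12\right)^{2}\right) 33 = \left(-1 + 144\right) 33 = 143 \cdot 33 = 4719$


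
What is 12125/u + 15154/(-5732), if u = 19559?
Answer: -113448293/56056094 ≈ -2.0238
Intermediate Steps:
12125/u + 15154/(-5732) = 12125/19559 + 15154/(-5732) = 12125*(1/19559) + 15154*(-1/5732) = 12125/19559 - 7577/2866 = -113448293/56056094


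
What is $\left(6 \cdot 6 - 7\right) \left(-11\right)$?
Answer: $-319$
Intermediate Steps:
$\left(6 \cdot 6 - 7\right) \left(-11\right) = \left(36 - 7\right) \left(-11\right) = 29 \left(-11\right) = -319$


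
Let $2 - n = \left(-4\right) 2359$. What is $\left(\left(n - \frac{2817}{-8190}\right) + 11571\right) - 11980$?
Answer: $\frac{8216703}{910} \approx 9029.3$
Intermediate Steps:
$n = 9438$ ($n = 2 - \left(-4\right) 2359 = 2 - -9436 = 2 + 9436 = 9438$)
$\left(\left(n - \frac{2817}{-8190}\right) + 11571\right) - 11980 = \left(\left(9438 - \frac{2817}{-8190}\right) + 11571\right) - 11980 = \left(\left(9438 - - \frac{313}{910}\right) + 11571\right) - 11980 = \left(\left(9438 + \frac{313}{910}\right) + 11571\right) - 11980 = \left(\frac{8588893}{910} + 11571\right) - 11980 = \frac{19118503}{910} - 11980 = \frac{8216703}{910}$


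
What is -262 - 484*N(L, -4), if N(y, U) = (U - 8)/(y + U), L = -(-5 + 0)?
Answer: 5546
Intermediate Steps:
L = 5 (L = -(-5) = -1*(-5) = 5)
N(y, U) = (-8 + U)/(U + y)
-262 - 484*N(L, -4) = -262 - 484*(-8 - 4)/(-4 + 5) = -262 - 484*(-12)/1 = -262 - 484*(-12) = -262 + 5808 = 5546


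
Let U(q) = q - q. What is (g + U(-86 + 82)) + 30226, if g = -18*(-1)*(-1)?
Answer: 30208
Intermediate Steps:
g = -18 (g = 18*(-1) = -18)
U(q) = 0
(g + U(-86 + 82)) + 30226 = (-18 + 0) + 30226 = -18 + 30226 = 30208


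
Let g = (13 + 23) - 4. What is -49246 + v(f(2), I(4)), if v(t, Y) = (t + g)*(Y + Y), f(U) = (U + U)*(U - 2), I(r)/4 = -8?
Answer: -51294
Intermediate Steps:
I(r) = -32 (I(r) = 4*(-8) = -32)
g = 32 (g = 36 - 4 = 32)
f(U) = 2*U*(-2 + U) (f(U) = (2*U)*(-2 + U) = 2*U*(-2 + U))
v(t, Y) = 2*Y*(32 + t) (v(t, Y) = (t + 32)*(Y + Y) = (32 + t)*(2*Y) = 2*Y*(32 + t))
-49246 + v(f(2), I(4)) = -49246 + 2*(-32)*(32 + 2*2*(-2 + 2)) = -49246 + 2*(-32)*(32 + 2*2*0) = -49246 + 2*(-32)*(32 + 0) = -49246 + 2*(-32)*32 = -49246 - 2048 = -51294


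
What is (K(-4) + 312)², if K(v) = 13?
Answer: 105625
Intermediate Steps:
(K(-4) + 312)² = (13 + 312)² = 325² = 105625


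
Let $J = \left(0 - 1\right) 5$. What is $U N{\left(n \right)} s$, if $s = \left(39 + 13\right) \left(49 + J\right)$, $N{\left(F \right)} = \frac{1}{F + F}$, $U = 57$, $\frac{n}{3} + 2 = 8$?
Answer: $\frac{10868}{3} \approx 3622.7$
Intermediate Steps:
$n = 18$ ($n = -6 + 3 \cdot 8 = -6 + 24 = 18$)
$N{\left(F \right)} = \frac{1}{2 F}$
$J = -5$ ($J = \left(-1\right) 5 = -5$)
$s = 2288$ ($s = \left(39 + 13\right) \left(49 - 5\right) = 52 \cdot 44 = 2288$)
$U N{\left(n \right)} s = 57 \frac{1}{2 \cdot 18} \cdot 2288 = 57 \cdot \frac{1}{2} \cdot \frac{1}{18} \cdot 2288 = 57 \cdot \frac{1}{36} \cdot 2288 = \frac{19}{12} \cdot 2288 = \frac{10868}{3}$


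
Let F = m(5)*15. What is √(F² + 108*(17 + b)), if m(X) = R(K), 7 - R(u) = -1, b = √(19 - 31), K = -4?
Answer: 6*√(451 + 6*I*√3) ≈ 127.43 + 1.468*I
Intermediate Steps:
b = 2*I*√3 (b = √(-12) = 2*I*√3 ≈ 3.4641*I)
R(u) = 8 (R(u) = 7 - 1*(-1) = 7 + 1 = 8)
m(X) = 8
F = 120 (F = 8*15 = 120)
√(F² + 108*(17 + b)) = √(120² + 108*(17 + 2*I*√3)) = √(14400 + (1836 + 216*I*√3)) = √(16236 + 216*I*√3)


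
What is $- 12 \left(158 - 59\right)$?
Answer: $-1188$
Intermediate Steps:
$- 12 \left(158 - 59\right) = \left(-12\right) 99 = -1188$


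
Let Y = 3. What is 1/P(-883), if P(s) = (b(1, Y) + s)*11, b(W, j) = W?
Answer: -1/9702 ≈ -0.00010307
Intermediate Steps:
P(s) = 11 + 11*s (P(s) = (1 + s)*11 = 11 + 11*s)
1/P(-883) = 1/(11 + 11*(-883)) = 1/(11 - 9713) = 1/(-9702) = -1/9702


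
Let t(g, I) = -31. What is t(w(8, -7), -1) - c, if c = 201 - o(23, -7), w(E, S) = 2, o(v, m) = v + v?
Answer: -186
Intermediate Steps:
o(v, m) = 2*v
c = 155 (c = 201 - 2*23 = 201 - 1*46 = 201 - 46 = 155)
t(w(8, -7), -1) - c = -31 - 1*155 = -31 - 155 = -186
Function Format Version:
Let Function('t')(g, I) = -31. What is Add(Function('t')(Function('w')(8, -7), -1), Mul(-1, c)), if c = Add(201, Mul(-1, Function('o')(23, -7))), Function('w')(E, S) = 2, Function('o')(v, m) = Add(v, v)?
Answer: -186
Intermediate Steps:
Function('o')(v, m) = Mul(2, v)
c = 155 (c = Add(201, Mul(-1, Mul(2, 23))) = Add(201, Mul(-1, 46)) = Add(201, -46) = 155)
Add(Function('t')(Function('w')(8, -7), -1), Mul(-1, c)) = Add(-31, Mul(-1, 155)) = Add(-31, -155) = -186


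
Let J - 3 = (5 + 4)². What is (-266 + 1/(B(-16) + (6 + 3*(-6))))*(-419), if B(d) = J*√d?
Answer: 1049897099/9420 + 2933*I/2355 ≈ 1.1145e+5 + 1.2454*I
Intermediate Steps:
J = 84 (J = 3 + (5 + 4)² = 3 + 9² = 3 + 81 = 84)
B(d) = 84*√d
(-266 + 1/(B(-16) + (6 + 3*(-6))))*(-419) = (-266 + 1/(84*√(-16) + (6 + 3*(-6))))*(-419) = (-266 + 1/(84*(4*I) + (6 - 18)))*(-419) = (-266 + 1/(336*I - 12))*(-419) = (-266 + 1/(-12 + 336*I))*(-419) = (-266 + (-12 - 336*I)/113040)*(-419) = 111454 - 419*(-12 - 336*I)/113040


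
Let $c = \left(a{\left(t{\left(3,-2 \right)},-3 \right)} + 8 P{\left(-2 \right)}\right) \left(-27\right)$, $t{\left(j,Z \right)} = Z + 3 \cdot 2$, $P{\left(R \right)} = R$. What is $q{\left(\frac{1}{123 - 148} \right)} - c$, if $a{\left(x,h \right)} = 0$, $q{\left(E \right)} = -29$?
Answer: $-461$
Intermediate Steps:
$t{\left(j,Z \right)} = 6 + Z$ ($t{\left(j,Z \right)} = Z + 6 = 6 + Z$)
$c = 432$ ($c = \left(0 + 8 \left(-2\right)\right) \left(-27\right) = \left(0 - 16\right) \left(-27\right) = \left(-16\right) \left(-27\right) = 432$)
$q{\left(\frac{1}{123 - 148} \right)} - c = -29 - 432 = -461$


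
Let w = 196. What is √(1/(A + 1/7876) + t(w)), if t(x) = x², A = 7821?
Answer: 2*√36440821059829219529/61598197 ≈ 196.00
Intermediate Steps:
√(1/(A + 1/7876) + t(w)) = √(1/(7821 + 1/7876) + 196²) = √(1/(7821 + 1/7876) + 38416) = √(1/(61598197/7876) + 38416) = √(7876/61598197 + 38416) = √(2366356343828/61598197) = 2*√36440821059829219529/61598197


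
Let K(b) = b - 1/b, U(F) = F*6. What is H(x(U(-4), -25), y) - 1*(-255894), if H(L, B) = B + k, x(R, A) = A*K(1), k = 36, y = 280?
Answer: 256210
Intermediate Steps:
U(F) = 6*F
x(R, A) = 0 (x(R, A) = A*(1 - 1/1) = A*(1 - 1*1) = A*(1 - 1) = A*0 = 0)
H(L, B) = 36 + B (H(L, B) = B + 36 = 36 + B)
H(x(U(-4), -25), y) - 1*(-255894) = (36 + 280) - 1*(-255894) = 316 + 255894 = 256210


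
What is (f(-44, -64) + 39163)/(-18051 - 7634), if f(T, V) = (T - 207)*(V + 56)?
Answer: -41171/25685 ≈ -1.6029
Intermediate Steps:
f(T, V) = (-207 + T)*(56 + V)
(f(-44, -64) + 39163)/(-18051 - 7634) = ((-11592 - 207*(-64) + 56*(-44) - 44*(-64)) + 39163)/(-18051 - 7634) = ((-11592 + 13248 - 2464 + 2816) + 39163)/(-25685) = (2008 + 39163)*(-1/25685) = 41171*(-1/25685) = -41171/25685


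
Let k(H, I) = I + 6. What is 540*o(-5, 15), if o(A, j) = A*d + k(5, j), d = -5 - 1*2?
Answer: 30240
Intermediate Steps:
d = -7 (d = -5 - 2 = -7)
k(H, I) = 6 + I
o(A, j) = 6 + j - 7*A (o(A, j) = A*(-7) + (6 + j) = -7*A + (6 + j) = 6 + j - 7*A)
540*o(-5, 15) = 540*(6 + 15 - 7*(-5)) = 540*(6 + 15 + 35) = 540*56 = 30240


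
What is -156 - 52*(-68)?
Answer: 3380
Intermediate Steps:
-156 - 52*(-68) = -156 + 3536 = 3380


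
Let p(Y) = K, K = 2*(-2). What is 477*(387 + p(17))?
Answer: 182691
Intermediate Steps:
K = -4
p(Y) = -4
477*(387 + p(17)) = 477*(387 - 4) = 477*383 = 182691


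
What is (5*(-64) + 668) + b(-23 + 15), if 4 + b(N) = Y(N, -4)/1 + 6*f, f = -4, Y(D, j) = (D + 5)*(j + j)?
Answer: 344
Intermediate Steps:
Y(D, j) = 2*j*(5 + D) (Y(D, j) = (5 + D)*(2*j) = 2*j*(5 + D))
b(N) = -68 - 8*N (b(N) = -4 + ((2*(-4)*(5 + N))/1 + 6*(-4)) = -4 + ((-40 - 8*N)*1 - 24) = -4 + ((-40 - 8*N) - 24) = -4 + (-64 - 8*N) = -68 - 8*N)
(5*(-64) + 668) + b(-23 + 15) = (5*(-64) + 668) + (-68 - 8*(-23 + 15)) = (-320 + 668) + (-68 - 8*(-8)) = 348 + (-68 + 64) = 348 - 4 = 344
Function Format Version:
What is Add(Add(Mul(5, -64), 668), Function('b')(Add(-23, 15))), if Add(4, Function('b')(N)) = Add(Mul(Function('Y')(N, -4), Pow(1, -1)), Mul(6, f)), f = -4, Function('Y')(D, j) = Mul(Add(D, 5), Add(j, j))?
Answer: 344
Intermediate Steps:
Function('Y')(D, j) = Mul(2, j, Add(5, D)) (Function('Y')(D, j) = Mul(Add(5, D), Mul(2, j)) = Mul(2, j, Add(5, D)))
Function('b')(N) = Add(-68, Mul(-8, N)) (Function('b')(N) = Add(-4, Add(Mul(Mul(2, -4, Add(5, N)), Pow(1, -1)), Mul(6, -4))) = Add(-4, Add(Mul(Add(-40, Mul(-8, N)), 1), -24)) = Add(-4, Add(Add(-40, Mul(-8, N)), -24)) = Add(-4, Add(-64, Mul(-8, N))) = Add(-68, Mul(-8, N)))
Add(Add(Mul(5, -64), 668), Function('b')(Add(-23, 15))) = Add(Add(Mul(5, -64), 668), Add(-68, Mul(-8, Add(-23, 15)))) = Add(Add(-320, 668), Add(-68, Mul(-8, -8))) = Add(348, Add(-68, 64)) = Add(348, -4) = 344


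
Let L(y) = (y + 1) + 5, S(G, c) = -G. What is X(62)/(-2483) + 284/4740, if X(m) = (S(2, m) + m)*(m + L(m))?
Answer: -697439/226335 ≈ -3.0814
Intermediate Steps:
L(y) = 6 + y (L(y) = (1 + y) + 5 = 6 + y)
X(m) = (-2 + m)*(6 + 2*m) (X(m) = (-1*2 + m)*(m + (6 + m)) = (-2 + m)*(6 + 2*m))
X(62)/(-2483) + 284/4740 = (-12 + 2*62 + 2*62²)/(-2483) + 284/4740 = (-12 + 124 + 2*3844)*(-1/2483) + 284*(1/4740) = (-12 + 124 + 7688)*(-1/2483) + 71/1185 = 7800*(-1/2483) + 71/1185 = -600/191 + 71/1185 = -697439/226335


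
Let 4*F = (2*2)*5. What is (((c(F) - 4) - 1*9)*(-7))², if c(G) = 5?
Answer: 3136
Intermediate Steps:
F = 5 (F = ((2*2)*5)/4 = (4*5)/4 = (¼)*20 = 5)
(((c(F) - 4) - 1*9)*(-7))² = (((5 - 4) - 1*9)*(-7))² = ((1 - 9)*(-7))² = (-8*(-7))² = 56² = 3136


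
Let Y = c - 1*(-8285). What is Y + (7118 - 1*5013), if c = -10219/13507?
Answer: 140327511/13507 ≈ 10389.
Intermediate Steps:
c = -10219/13507 (c = -10219*1/13507 = -10219/13507 ≈ -0.75657)
Y = 111895276/13507 (Y = -10219/13507 - 1*(-8285) = -10219/13507 + 8285 = 111895276/13507 ≈ 8284.3)
Y + (7118 - 1*5013) = 111895276/13507 + (7118 - 1*5013) = 111895276/13507 + (7118 - 5013) = 111895276/13507 + 2105 = 140327511/13507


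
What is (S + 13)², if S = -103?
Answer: 8100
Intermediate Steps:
(S + 13)² = (-103 + 13)² = (-90)² = 8100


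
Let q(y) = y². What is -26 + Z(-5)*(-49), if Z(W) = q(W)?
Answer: -1251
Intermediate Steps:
Z(W) = W²
-26 + Z(-5)*(-49) = -26 + (-5)²*(-49) = -26 + 25*(-49) = -26 - 1225 = -1251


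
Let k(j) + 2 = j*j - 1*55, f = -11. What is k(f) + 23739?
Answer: 23803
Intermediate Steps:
k(j) = -57 + j² (k(j) = -2 + (j*j - 1*55) = -2 + (j² - 55) = -2 + (-55 + j²) = -57 + j²)
k(f) + 23739 = (-57 + (-11)²) + 23739 = (-57 + 121) + 23739 = 64 + 23739 = 23803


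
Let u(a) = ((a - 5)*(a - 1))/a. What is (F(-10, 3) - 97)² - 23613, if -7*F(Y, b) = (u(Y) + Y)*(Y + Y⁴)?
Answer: 69724414099/49 ≈ 1.4229e+9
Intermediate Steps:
u(a) = (-1 + a)*(-5 + a)/a (u(a) = ((-5 + a)*(-1 + a))/a = ((-1 + a)*(-5 + a))/a = (-1 + a)*(-5 + a)/a)
F(Y, b) = -(Y + Y⁴)*(-6 + 2*Y + 5/Y)/7 (F(Y, b) = -((-6 + Y + 5/Y) + Y)*(Y + Y⁴)/7 = -(-6 + 2*Y + 5/Y)*(Y + Y⁴)/7 = -(Y + Y⁴)*(-6 + 2*Y + 5/Y)/7)
(F(-10, 3) - 97)² - 23613 = ((-5/7 - ⅐*(-10)*(-6 + (-10)⁴ + 2*(-10) + (-10)²*(5 - 10*(-6 - 10)))) - 97)² - 23613 = ((-5/7 - ⅐*(-10)*(-6 + 10000 - 20 + 100*(5 - 10*(-16)))) - 97)² - 23613 = ((-5/7 - ⅐*(-10)*(-6 + 10000 - 20 + 100*(5 + 160))) - 97)² - 23613 = ((-5/7 - ⅐*(-10)*(-6 + 10000 - 20 + 100*165)) - 97)² - 23613 = ((-5/7 - ⅐*(-10)*(-6 + 10000 - 20 + 16500)) - 97)² - 23613 = ((-5/7 - ⅐*(-10)*26474) - 97)² - 23613 = ((-5/7 + 37820) - 97)² - 23613 = (264735/7 - 97)² - 23613 = (264056/7)² - 23613 = 69725571136/49 - 23613 = 69724414099/49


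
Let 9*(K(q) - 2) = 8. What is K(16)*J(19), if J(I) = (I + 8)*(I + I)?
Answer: 2964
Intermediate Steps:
J(I) = 2*I*(8 + I) (J(I) = (8 + I)*(2*I) = 2*I*(8 + I))
K(q) = 26/9 (K(q) = 2 + (1/9)*8 = 2 + 8/9 = 26/9)
K(16)*J(19) = 26*(2*19*(8 + 19))/9 = 26*(2*19*27)/9 = (26/9)*1026 = 2964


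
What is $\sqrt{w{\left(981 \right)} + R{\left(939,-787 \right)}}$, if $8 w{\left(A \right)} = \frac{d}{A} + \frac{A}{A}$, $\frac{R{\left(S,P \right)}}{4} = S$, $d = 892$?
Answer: $\frac{\sqrt{6426413498}}{1308} \approx 61.288$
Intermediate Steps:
$R{\left(S,P \right)} = 4 S$
$w{\left(A \right)} = \frac{1}{8} + \frac{223}{2 A}$ ($w{\left(A \right)} = \frac{\frac{892}{A} + \frac{A}{A}}{8} = \frac{\frac{892}{A} + 1}{8} = \frac{1 + \frac{892}{A}}{8} = \frac{1}{8} + \frac{223}{2 A}$)
$\sqrt{w{\left(981 \right)} + R{\left(939,-787 \right)}} = \sqrt{\frac{892 + 981}{8 \cdot 981} + 4 \cdot 939} = \sqrt{\frac{1}{8} \cdot \frac{1}{981} \cdot 1873 + 3756} = \sqrt{\frac{1873}{7848} + 3756} = \sqrt{\frac{29478961}{7848}} = \frac{\sqrt{6426413498}}{1308}$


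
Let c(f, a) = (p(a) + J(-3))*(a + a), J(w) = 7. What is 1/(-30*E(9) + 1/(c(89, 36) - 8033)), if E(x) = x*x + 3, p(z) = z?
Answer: -4937/12441241 ≈ -0.00039683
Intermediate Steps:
E(x) = 3 + x**2 (E(x) = x**2 + 3 = 3 + x**2)
c(f, a) = 2*a*(7 + a) (c(f, a) = (a + 7)*(a + a) = (7 + a)*(2*a) = 2*a*(7 + a))
1/(-30*E(9) + 1/(c(89, 36) - 8033)) = 1/(-30*(3 + 9**2) + 1/(2*36*(7 + 36) - 8033)) = 1/(-30*(3 + 81) + 1/(2*36*43 - 8033)) = 1/(-30*84 + 1/(3096 - 8033)) = 1/(-2520 + 1/(-4937)) = 1/(-2520 - 1/4937) = 1/(-12441241/4937) = -4937/12441241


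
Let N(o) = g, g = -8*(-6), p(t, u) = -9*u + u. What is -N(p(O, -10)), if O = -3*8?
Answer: -48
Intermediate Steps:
O = -24
p(t, u) = -8*u
g = 48
N(o) = 48
-N(p(O, -10)) = -1*48 = -48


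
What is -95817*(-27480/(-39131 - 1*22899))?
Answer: -263305116/6203 ≈ -42448.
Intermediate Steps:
-95817*(-27480/(-39131 - 1*22899)) = -95817*(-27480/(-39131 - 22899)) = -95817/((-62030*(-1/27480))) = -95817/6203/2748 = -95817*2748/6203 = -263305116/6203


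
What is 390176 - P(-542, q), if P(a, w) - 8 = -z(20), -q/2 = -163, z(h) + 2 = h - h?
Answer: 390166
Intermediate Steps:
z(h) = -2 (z(h) = -2 + (h - h) = -2 + 0 = -2)
q = 326 (q = -2*(-163) = 326)
P(a, w) = 10 (P(a, w) = 8 - 1*(-2) = 8 + 2 = 10)
390176 - P(-542, q) = 390176 - 1*10 = 390176 - 10 = 390166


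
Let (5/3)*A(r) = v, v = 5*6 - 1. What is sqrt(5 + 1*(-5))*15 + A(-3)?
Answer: 87/5 ≈ 17.400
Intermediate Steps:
v = 29 (v = 30 - 1 = 29)
A(r) = 87/5 (A(r) = (3/5)*29 = 87/5)
sqrt(5 + 1*(-5))*15 + A(-3) = sqrt(5 + 1*(-5))*15 + 87/5 = sqrt(5 - 5)*15 + 87/5 = sqrt(0)*15 + 87/5 = 0*15 + 87/5 = 0 + 87/5 = 87/5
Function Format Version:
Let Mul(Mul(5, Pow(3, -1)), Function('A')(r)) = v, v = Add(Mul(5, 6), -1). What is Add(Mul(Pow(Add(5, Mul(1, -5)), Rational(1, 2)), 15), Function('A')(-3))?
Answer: Rational(87, 5) ≈ 17.400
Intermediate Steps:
v = 29 (v = Add(30, -1) = 29)
Function('A')(r) = Rational(87, 5) (Function('A')(r) = Mul(Rational(3, 5), 29) = Rational(87, 5))
Add(Mul(Pow(Add(5, Mul(1, -5)), Rational(1, 2)), 15), Function('A')(-3)) = Add(Mul(Pow(Add(5, Mul(1, -5)), Rational(1, 2)), 15), Rational(87, 5)) = Add(Mul(Pow(Add(5, -5), Rational(1, 2)), 15), Rational(87, 5)) = Add(Mul(Pow(0, Rational(1, 2)), 15), Rational(87, 5)) = Add(Mul(0, 15), Rational(87, 5)) = Add(0, Rational(87, 5)) = Rational(87, 5)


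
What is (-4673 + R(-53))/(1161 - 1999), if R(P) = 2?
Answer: 4671/838 ≈ 5.5740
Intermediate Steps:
(-4673 + R(-53))/(1161 - 1999) = (-4673 + 2)/(1161 - 1999) = -4671/(-838) = -4671*(-1/838) = 4671/838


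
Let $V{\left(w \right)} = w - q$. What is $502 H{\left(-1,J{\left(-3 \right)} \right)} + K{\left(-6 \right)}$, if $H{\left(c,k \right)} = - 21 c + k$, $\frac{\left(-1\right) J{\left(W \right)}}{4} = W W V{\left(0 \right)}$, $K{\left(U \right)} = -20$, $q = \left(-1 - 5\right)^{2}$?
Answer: $661114$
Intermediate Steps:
$q = 36$ ($q = \left(-6\right)^{2} = 36$)
$V{\left(w \right)} = -36 + w$ ($V{\left(w \right)} = w - 36 = -36 + w$)
$J{\left(W \right)} = 144 W^{2}$ ($J{\left(W \right)} = - 4 W W \left(-36 + 0\right) = - 4 W^{2} \left(-36\right) = - 4 \left(- 36 W^{2}\right) = 144 W^{2}$)
$H{\left(c,k \right)} = k - 21 c$
$502 H{\left(-1,J{\left(-3 \right)} \right)} + K{\left(-6 \right)} = 502 \left(144 \left(-3\right)^{2} - -21\right) - 20 = 502 \left(144 \cdot 9 + 21\right) - 20 = 502 \left(1296 + 21\right) - 20 = 502 \cdot 1317 - 20 = 661134 - 20 = 661114$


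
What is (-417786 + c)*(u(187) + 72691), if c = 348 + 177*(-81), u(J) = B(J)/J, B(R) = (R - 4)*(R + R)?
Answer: -31544186175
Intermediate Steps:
B(R) = 2*R*(-4 + R) (B(R) = (-4 + R)*(2*R) = 2*R*(-4 + R))
u(J) = -8 + 2*J (u(J) = (2*J*(-4 + J))/J = -8 + 2*J)
c = -13989 (c = 348 - 14337 = -13989)
(-417786 + c)*(u(187) + 72691) = (-417786 - 13989)*((-8 + 2*187) + 72691) = -431775*((-8 + 374) + 72691) = -431775*(366 + 72691) = -431775*73057 = -31544186175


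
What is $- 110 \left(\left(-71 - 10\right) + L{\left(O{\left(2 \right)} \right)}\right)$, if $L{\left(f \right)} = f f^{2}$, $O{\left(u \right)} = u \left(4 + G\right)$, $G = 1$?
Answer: $-101090$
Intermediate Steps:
$O{\left(u \right)} = 5 u$ ($O{\left(u \right)} = u \left(4 + 1\right) = u 5 = 5 u$)
$L{\left(f \right)} = f^{3}$
$- 110 \left(\left(-71 - 10\right) + L{\left(O{\left(2 \right)} \right)}\right) = - 110 \left(\left(-71 - 10\right) + \left(5 \cdot 2\right)^{3}\right) = - 110 \left(-81 + 10^{3}\right) = - 110 \left(-81 + 1000\right) = \left(-110\right) 919 = -101090$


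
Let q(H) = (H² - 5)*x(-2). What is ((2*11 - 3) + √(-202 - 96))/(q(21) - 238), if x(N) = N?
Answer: -19/1110 - I*√298/1110 ≈ -0.017117 - 0.015552*I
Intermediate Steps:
q(H) = 10 - 2*H² (q(H) = (H² - 5)*(-2) = (-5 + H²)*(-2) = 10 - 2*H²)
((2*11 - 3) + √(-202 - 96))/(q(21) - 238) = ((2*11 - 3) + √(-202 - 96))/((10 - 2*21²) - 238) = ((22 - 3) + √(-298))/((10 - 2*441) - 238) = (19 + I*√298)/((10 - 882) - 238) = (19 + I*√298)/(-872 - 238) = (19 + I*√298)/(-1110) = (19 + I*√298)*(-1/1110) = -19/1110 - I*√298/1110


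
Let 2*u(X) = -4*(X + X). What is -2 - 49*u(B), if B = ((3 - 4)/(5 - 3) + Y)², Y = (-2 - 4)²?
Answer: 247007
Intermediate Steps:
Y = 36 (Y = (-6)² = 36)
B = 5041/4 (B = ((3 - 4)/(5 - 3) + 36)² = (-1/2 + 36)² = (-1*½ + 36)² = (-½ + 36)² = (71/2)² = 5041/4 ≈ 1260.3)
u(X) = -4*X (u(X) = (-4*(X + X))/2 = (-8*X)/2 = -4*X)
-2 - 49*u(B) = -2 - (-196)*5041/4 = -2 - 49*(-5041) = -2 + 247009 = 247007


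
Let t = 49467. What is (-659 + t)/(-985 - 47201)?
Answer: -24404/24093 ≈ -1.0129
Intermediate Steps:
(-659 + t)/(-985 - 47201) = (-659 + 49467)/(-985 - 47201) = 48808/(-48186) = 48808*(-1/48186) = -24404/24093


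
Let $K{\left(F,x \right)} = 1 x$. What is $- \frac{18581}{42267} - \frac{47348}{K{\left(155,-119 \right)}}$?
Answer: $\frac{285578111}{718539} \approx 397.44$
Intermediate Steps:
$K{\left(F,x \right)} = x$
$- \frac{18581}{42267} - \frac{47348}{K{\left(155,-119 \right)}} = - \frac{18581}{42267} - \frac{47348}{-119} = \left(-18581\right) \frac{1}{42267} - - \frac{6764}{17} = - \frac{18581}{42267} + \frac{6764}{17} = \frac{285578111}{718539}$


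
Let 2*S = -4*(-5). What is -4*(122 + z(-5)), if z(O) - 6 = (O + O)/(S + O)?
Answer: -504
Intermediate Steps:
S = 10 (S = (-4*(-5))/2 = (½)*20 = 10)
z(O) = 6 + 2*O/(10 + O) (z(O) = 6 + (O + O)/(10 + O) = 6 + (2*O)/(10 + O) = 6 + 2*O/(10 + O))
-4*(122 + z(-5)) = -4*(122 + 4*(15 + 2*(-5))/(10 - 5)) = -4*(122 + 4*(15 - 10)/5) = -4*(122 + 4*(⅕)*5) = -4*(122 + 4) = -4*126 = -504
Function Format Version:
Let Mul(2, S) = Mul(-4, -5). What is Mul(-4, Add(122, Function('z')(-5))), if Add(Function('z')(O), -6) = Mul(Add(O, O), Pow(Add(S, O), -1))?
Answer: -504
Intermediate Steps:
S = 10 (S = Mul(Rational(1, 2), Mul(-4, -5)) = Mul(Rational(1, 2), 20) = 10)
Function('z')(O) = Add(6, Mul(2, O, Pow(Add(10, O), -1))) (Function('z')(O) = Add(6, Mul(Add(O, O), Pow(Add(10, O), -1))) = Add(6, Mul(Mul(2, O), Pow(Add(10, O), -1))) = Add(6, Mul(2, O, Pow(Add(10, O), -1))))
Mul(-4, Add(122, Function('z')(-5))) = Mul(-4, Add(122, Mul(4, Pow(Add(10, -5), -1), Add(15, Mul(2, -5))))) = Mul(-4, Add(122, Mul(4, Pow(5, -1), Add(15, -10)))) = Mul(-4, Add(122, Mul(4, Rational(1, 5), 5))) = Mul(-4, Add(122, 4)) = Mul(-4, 126) = -504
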